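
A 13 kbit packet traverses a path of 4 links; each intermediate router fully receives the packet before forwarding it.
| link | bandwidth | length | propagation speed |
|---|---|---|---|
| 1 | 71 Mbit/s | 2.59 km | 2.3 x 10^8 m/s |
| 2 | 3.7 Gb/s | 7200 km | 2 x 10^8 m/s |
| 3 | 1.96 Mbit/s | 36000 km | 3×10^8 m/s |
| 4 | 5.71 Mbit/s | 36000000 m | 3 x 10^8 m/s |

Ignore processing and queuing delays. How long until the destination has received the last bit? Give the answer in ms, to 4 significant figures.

L = 13000 bits.
Transmission delays (L/R per hop): 0.183099, 0.00351351, 6.63265, 2.27671 ms; sum = 9.09597 ms.
Propagation delays (d/s per hop): 0.0112609, 36, 120, 120 ms; sum = 276.011 ms.
End-to-end = 285.1 ms.

285.1 ms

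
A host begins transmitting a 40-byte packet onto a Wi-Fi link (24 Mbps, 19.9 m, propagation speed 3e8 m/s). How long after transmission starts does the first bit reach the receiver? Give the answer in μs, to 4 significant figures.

First bit experiences only propagation delay: d/s = 19.9/300000000 = 0.06633 μs.

0.06633 μs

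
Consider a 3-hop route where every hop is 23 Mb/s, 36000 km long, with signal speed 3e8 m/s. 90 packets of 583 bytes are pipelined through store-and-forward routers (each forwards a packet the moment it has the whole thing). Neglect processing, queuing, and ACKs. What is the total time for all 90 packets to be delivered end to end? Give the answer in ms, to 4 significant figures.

Per-hop transmission t_tx = L/R = 4664/23000000 = 0.202783 ms.
Per-hop propagation t_prop = 36000000/300000000 = 120 ms.
Pipeline fill: first packet needs 3·t_tx to clear all hops; remaining 89 packets each add one t_tx.
Total = (3+90-1)·t_tx + 3·t_prop = 92·0.202783 + 3·120 = 378.7 ms.

378.7 ms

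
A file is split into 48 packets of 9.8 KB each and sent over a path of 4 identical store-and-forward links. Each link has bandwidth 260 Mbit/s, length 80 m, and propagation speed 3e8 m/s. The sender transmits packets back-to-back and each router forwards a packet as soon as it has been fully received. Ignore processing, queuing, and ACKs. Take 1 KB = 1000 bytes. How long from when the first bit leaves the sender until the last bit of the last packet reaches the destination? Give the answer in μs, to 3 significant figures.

Per-hop transmission t_tx = L/R = 78400/260000000 = 301.538 μs.
Per-hop propagation t_prop = 80/300000000 = 0.266667 μs.
Pipeline fill: first packet needs 4·t_tx to clear all hops; remaining 47 packets each add one t_tx.
Total = (4+48-1)·t_tx + 4·t_prop = 51·301.538 + 4·0.266667 = 15400 μs.

15400 μs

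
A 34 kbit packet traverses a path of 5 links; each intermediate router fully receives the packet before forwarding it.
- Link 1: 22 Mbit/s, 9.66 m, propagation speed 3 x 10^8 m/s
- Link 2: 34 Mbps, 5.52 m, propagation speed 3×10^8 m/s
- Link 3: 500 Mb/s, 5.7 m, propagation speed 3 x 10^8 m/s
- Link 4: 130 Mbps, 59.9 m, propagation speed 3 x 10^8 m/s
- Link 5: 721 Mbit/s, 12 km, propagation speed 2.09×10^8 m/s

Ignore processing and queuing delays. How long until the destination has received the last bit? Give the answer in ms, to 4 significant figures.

2.980 ms

L = 34000 bits.
Transmission delays (L/R per hop): 1.54545, 1, 0.068, 0.261538, 0.0471567 ms; sum = 2.92215 ms.
Propagation delays (d/s per hop): 3.22e-05, 1.84e-05, 1.9e-05, 0.000199667, 0.0574163 ms; sum = 0.0576855 ms.
End-to-end = 2.980 ms.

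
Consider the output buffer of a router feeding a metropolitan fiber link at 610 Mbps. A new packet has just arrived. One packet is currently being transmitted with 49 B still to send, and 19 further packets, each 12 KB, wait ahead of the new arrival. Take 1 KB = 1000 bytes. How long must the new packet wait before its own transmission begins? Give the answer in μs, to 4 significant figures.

Each queued packet: L/R = 96000/610000000 = 157.377 μs.
19 queued → 2990.16 μs.
Plus remaining 392 bits of current packet: 0.642623 μs.
Queuing delay = 2991 μs.

2991 μs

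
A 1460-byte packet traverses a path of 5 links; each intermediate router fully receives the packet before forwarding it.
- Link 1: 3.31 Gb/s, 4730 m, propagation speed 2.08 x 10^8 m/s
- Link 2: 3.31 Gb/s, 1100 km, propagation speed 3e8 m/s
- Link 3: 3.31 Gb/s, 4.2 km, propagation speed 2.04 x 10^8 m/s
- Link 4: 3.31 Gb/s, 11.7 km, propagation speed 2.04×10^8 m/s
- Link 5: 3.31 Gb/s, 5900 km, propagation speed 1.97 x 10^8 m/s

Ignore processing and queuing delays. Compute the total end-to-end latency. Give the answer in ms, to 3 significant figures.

33.7 ms

L = 1460 × 8 = 11680 bits.
Transmission delay per hop = L/R = 11680/3310000000 = 0.0035287 ms; 5 hops → 0.0176435 ms.
Propagation delays (d/s per hop): 0.0227404, 3.66667, 0.0205882, 0.0573529, 29.9492 ms; sum = 33.7166 ms.
End-to-end = 33.7 ms.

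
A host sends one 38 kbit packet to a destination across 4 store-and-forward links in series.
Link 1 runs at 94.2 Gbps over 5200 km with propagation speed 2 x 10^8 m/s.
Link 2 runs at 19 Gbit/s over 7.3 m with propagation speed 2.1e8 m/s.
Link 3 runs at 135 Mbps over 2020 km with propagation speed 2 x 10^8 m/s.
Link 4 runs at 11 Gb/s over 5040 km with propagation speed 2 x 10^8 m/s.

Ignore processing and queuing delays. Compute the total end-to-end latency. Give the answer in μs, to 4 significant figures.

61590 μs

L = 38000 bits.
Transmission delays (L/R per hop): 0.403397, 2, 281.481, 3.45455 μs; sum = 287.339 μs.
Propagation delays (d/s per hop): 26000, 0.0347619, 10100, 25200 μs; sum = 61300 μs.
End-to-end = 61590 μs.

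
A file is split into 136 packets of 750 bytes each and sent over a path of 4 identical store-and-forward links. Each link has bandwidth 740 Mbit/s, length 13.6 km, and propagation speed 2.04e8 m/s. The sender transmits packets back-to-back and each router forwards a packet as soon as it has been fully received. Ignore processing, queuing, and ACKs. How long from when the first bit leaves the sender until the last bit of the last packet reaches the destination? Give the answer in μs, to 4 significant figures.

1394 μs

Per-hop transmission t_tx = L/R = 6000/740000000 = 8.10811 μs.
Per-hop propagation t_prop = 13600/204000000 = 66.6667 μs.
Pipeline fill: first packet needs 4·t_tx to clear all hops; remaining 135 packets each add one t_tx.
Total = (4+136-1)·t_tx + 4·t_prop = 139·8.10811 + 4·66.6667 = 1394 μs.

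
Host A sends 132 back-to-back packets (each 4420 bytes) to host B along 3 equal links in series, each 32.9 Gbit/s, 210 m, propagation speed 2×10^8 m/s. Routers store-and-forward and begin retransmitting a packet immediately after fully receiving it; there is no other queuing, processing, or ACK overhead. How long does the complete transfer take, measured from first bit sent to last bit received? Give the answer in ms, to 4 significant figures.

0.1472 ms

Per-hop transmission t_tx = L/R = 35360/32900000000 = 0.00107477 ms.
Per-hop propagation t_prop = 210/200000000 = 0.00105 ms.
Pipeline fill: first packet needs 3·t_tx to clear all hops; remaining 131 packets each add one t_tx.
Total = (3+132-1)·t_tx + 3·t_prop = 134·0.00107477 + 3·0.00105 = 0.1472 ms.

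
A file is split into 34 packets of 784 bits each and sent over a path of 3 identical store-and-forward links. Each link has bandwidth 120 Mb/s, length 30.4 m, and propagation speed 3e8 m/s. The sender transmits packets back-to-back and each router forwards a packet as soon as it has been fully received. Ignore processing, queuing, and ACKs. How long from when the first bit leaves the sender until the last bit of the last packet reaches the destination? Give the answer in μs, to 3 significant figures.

Per-hop transmission t_tx = L/R = 784/120000000 = 6.53333 μs.
Per-hop propagation t_prop = 30.4/300000000 = 0.101333 μs.
Pipeline fill: first packet needs 3·t_tx to clear all hops; remaining 33 packets each add one t_tx.
Total = (3+34-1)·t_tx + 3·t_prop = 36·6.53333 + 3·0.101333 = 236 μs.

236 μs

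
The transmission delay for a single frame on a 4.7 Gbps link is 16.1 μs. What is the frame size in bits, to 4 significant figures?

75670 bits

L = R × t_tx = 4700000000 b/s × 1.61e-05 s = 75670 bits.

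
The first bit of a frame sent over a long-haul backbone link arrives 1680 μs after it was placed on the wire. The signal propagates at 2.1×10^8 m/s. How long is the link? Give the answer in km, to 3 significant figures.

353 km

d = s × t_prop = 210000000 × 0.00168 = 353 km.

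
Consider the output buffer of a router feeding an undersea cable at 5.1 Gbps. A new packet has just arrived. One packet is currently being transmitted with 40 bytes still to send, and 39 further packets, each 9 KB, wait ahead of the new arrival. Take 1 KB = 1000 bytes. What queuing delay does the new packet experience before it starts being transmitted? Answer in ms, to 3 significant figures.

Each queued packet: L/R = 72000/5100000000 = 0.0141176 ms.
39 queued → 0.550588 ms.
Plus remaining 320 bits of current packet: 6.27451e-05 ms.
Queuing delay = 0.551 ms.

0.551 ms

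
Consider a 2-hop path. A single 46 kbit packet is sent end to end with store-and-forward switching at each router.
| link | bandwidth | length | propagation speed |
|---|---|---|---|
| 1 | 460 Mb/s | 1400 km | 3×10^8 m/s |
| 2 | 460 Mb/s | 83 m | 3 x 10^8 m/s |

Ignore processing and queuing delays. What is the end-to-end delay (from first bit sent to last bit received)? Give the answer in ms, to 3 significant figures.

L = 46000 bits.
Transmission delay per hop = L/R = 46000/460000000 = 0.1 ms; 2 hops → 0.2 ms.
Propagation delays (d/s per hop): 4.66667, 0.000276667 ms; sum = 4.66694 ms.
End-to-end = 4.87 ms.

4.87 ms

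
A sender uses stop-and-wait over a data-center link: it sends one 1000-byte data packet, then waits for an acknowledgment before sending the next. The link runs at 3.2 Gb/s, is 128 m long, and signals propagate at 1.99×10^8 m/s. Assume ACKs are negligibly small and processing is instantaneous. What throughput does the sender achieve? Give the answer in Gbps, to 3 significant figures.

t_tx = L/R = 8000/3200000000 = 2.5e-06 s.
t_prop = 128/199000000 = 6.43216e-07 s; RTT = 1.28643e-06 s.
Cycle = t_tx + RTT = 3.78643e-06 s.
Throughput = L / cycle = 8000 / 3.78643e-06 = 2.11 Gbps.

2.11 Gbps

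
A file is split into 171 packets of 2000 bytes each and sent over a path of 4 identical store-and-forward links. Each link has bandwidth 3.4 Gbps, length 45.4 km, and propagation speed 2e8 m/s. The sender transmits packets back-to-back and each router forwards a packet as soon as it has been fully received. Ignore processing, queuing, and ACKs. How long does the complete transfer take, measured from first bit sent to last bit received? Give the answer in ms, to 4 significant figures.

1.727 ms

Per-hop transmission t_tx = L/R = 16000/3400000000 = 0.00470588 ms.
Per-hop propagation t_prop = 45400/200000000 = 0.227 ms.
Pipeline fill: first packet needs 4·t_tx to clear all hops; remaining 170 packets each add one t_tx.
Total = (4+171-1)·t_tx + 4·t_prop = 174·0.00470588 + 4·0.227 = 1.727 ms.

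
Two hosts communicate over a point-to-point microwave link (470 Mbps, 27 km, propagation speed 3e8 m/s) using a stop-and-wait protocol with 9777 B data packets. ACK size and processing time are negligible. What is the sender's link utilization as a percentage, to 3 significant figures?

t_tx = L/R = 78216/470000000 = 0.000166417 s.
t_prop = 27000/300000000 = 9e-05 s; RTT = 0.00018 s.
Cycle = t_tx + RTT = 0.000346417 s.
Utilization = t_tx / cycle = 0.000166417/0.000346417 = 48.0 %.

48.0 %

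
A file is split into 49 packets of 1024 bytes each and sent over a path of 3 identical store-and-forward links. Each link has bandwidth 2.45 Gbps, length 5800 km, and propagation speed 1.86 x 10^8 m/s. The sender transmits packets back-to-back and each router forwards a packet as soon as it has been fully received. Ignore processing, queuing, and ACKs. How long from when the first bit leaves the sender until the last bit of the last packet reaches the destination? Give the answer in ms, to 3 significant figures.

93.7 ms

Per-hop transmission t_tx = L/R = 8192/2450000000 = 0.00334367 ms.
Per-hop propagation t_prop = 5800000/186000000 = 31.1828 ms.
Pipeline fill: first packet needs 3·t_tx to clear all hops; remaining 48 packets each add one t_tx.
Total = (3+49-1)·t_tx + 3·t_prop = 51·0.00334367 + 3·31.1828 = 93.7 ms.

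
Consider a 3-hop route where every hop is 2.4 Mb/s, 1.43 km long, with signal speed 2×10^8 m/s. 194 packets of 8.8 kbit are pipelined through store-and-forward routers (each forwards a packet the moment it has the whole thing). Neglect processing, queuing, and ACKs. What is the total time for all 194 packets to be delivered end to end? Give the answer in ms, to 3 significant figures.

719 ms

Per-hop transmission t_tx = L/R = 8800/2400000 = 3.66667 ms.
Per-hop propagation t_prop = 1430/200000000 = 0.00715 ms.
Pipeline fill: first packet needs 3·t_tx to clear all hops; remaining 193 packets each add one t_tx.
Total = (3+194-1)·t_tx + 3·t_prop = 196·3.66667 + 3·0.00715 = 719 ms.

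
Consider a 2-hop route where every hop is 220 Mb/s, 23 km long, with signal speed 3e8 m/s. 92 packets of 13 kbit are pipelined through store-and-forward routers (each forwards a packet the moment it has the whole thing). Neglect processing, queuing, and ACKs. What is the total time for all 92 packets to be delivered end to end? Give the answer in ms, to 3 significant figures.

Per-hop transmission t_tx = L/R = 13000/220000000 = 0.0590909 ms.
Per-hop propagation t_prop = 23000/300000000 = 0.0766667 ms.
Pipeline fill: first packet needs 2·t_tx to clear all hops; remaining 91 packets each add one t_tx.
Total = (2+92-1)·t_tx + 2·t_prop = 93·0.0590909 + 2·0.0766667 = 5.65 ms.

5.65 ms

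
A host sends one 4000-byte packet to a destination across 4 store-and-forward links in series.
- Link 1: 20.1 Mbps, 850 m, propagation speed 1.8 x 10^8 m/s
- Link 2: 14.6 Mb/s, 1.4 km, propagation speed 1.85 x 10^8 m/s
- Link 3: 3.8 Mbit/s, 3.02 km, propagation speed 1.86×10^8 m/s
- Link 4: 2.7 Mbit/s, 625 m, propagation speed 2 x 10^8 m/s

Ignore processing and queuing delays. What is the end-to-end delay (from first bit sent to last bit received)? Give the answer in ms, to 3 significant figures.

L = 4000 × 8 = 32000 bits.
Transmission delays (L/R per hop): 1.59204, 2.19178, 8.42105, 11.8519 ms; sum = 24.0567 ms.
Propagation delays (d/s per hop): 0.00472222, 0.00756757, 0.0162366, 0.003125 ms; sum = 0.0316513 ms.
End-to-end = 24.1 ms.

24.1 ms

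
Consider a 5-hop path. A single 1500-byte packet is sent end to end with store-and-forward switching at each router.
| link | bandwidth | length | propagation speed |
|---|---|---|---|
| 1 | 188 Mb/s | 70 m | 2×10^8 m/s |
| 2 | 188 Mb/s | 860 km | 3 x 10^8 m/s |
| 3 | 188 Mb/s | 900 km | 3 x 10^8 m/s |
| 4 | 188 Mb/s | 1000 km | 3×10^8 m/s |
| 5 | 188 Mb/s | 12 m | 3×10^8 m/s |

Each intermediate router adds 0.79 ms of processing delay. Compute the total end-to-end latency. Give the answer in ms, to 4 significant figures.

12.68 ms

L = 1500 × 8 = 12000 bits.
Transmission delay per hop = L/R = 12000/188000000 = 0.0638298 ms; 5 hops → 0.319149 ms.
Propagation delays (d/s per hop): 0.00035, 2.86667, 3, 3.33333, 4e-05 ms; sum = 9.20039 ms.
Processing at 4 router(s): 4 × 0.79 ms = 3.16 ms.
End-to-end = 12.68 ms.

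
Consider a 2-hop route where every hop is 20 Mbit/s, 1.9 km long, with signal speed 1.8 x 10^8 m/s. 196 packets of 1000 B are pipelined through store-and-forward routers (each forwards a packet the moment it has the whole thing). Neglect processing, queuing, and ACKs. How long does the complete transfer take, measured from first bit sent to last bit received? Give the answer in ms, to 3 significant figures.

78.8 ms

Per-hop transmission t_tx = L/R = 8000/20000000 = 0.4 ms.
Per-hop propagation t_prop = 1900/180000000 = 0.0105556 ms.
Pipeline fill: first packet needs 2·t_tx to clear all hops; remaining 195 packets each add one t_tx.
Total = (2+196-1)·t_tx + 2·t_prop = 197·0.4 + 2·0.0105556 = 78.8 ms.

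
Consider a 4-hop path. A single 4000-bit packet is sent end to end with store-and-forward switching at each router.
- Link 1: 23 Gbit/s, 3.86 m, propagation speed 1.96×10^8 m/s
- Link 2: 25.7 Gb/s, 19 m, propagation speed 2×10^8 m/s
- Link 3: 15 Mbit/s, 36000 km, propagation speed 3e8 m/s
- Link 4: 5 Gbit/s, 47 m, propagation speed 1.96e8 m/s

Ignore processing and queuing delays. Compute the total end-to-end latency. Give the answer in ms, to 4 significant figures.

120.3 ms

Transmission delays (L/R per hop): 0.000173913, 0.000155642, 0.266667, 0.0008 ms; sum = 0.267796 ms.
Propagation delays (d/s per hop): 1.96939e-05, 9.5e-05, 120, 0.000239796 ms; sum = 120 ms.
End-to-end = 120.3 ms.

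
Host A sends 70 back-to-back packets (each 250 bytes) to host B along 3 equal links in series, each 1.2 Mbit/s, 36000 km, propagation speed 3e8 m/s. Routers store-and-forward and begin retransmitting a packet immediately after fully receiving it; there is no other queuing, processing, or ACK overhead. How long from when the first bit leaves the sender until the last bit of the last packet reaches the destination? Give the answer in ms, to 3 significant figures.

Per-hop transmission t_tx = L/R = 2000/1200000 = 1.66667 ms.
Per-hop propagation t_prop = 36000000/300000000 = 120 ms.
Pipeline fill: first packet needs 3·t_tx to clear all hops; remaining 69 packets each add one t_tx.
Total = (3+70-1)·t_tx + 3·t_prop = 72·1.66667 + 3·120 = 480 ms.

480 ms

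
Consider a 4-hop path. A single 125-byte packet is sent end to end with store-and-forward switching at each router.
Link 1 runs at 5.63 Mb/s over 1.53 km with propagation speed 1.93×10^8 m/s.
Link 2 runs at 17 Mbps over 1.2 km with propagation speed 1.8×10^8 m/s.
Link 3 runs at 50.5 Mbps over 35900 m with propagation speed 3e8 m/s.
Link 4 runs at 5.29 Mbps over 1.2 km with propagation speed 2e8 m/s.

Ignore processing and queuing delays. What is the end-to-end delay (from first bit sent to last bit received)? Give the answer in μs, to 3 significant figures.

586 μs

L = 125 × 8 = 1000 bits.
Transmission delays (L/R per hop): 177.62, 58.8235, 19.802, 189.036 μs; sum = 445.281 μs.
Propagation delays (d/s per hop): 7.92746, 6.66667, 119.667, 6 μs; sum = 140.261 μs.
End-to-end = 586 μs.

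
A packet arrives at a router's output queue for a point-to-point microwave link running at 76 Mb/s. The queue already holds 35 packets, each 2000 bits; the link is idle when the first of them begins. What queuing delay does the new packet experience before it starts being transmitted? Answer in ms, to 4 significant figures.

0.9211 ms

Each queued packet: L/R = 2000/76000000 = 0.0263158 ms.
35 queued → 0.921053 ms.
Queuing delay = 0.9211 ms.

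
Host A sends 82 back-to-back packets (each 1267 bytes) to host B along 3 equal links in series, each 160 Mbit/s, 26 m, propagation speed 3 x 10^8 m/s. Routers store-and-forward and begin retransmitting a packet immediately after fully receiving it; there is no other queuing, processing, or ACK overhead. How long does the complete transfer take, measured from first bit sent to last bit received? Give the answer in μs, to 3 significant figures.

Per-hop transmission t_tx = L/R = 10136/160000000 = 63.35 μs.
Per-hop propagation t_prop = 26/300000000 = 0.0866667 μs.
Pipeline fill: first packet needs 3·t_tx to clear all hops; remaining 81 packets each add one t_tx.
Total = (3+82-1)·t_tx + 3·t_prop = 84·63.35 + 3·0.0866667 = 5320 μs.

5320 μs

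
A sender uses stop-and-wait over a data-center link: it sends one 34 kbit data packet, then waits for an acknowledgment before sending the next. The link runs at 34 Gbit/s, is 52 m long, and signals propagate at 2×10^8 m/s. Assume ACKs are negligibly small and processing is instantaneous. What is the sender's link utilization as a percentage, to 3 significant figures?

t_tx = L/R = 34000/34000000000 = 1e-06 s.
t_prop = 52/200000000 = 2.6e-07 s; RTT = 5.2e-07 s.
Cycle = t_tx + RTT = 1.52e-06 s.
Utilization = t_tx / cycle = 1e-06/1.52e-06 = 65.8 %.

65.8 %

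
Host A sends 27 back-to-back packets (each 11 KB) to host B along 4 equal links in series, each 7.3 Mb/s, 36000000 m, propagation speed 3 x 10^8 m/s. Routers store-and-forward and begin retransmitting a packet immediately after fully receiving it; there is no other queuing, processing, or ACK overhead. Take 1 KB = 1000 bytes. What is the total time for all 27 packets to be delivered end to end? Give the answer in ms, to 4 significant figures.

Per-hop transmission t_tx = L/R = 88000/7300000 = 12.0548 ms.
Per-hop propagation t_prop = 36000000/300000000 = 120 ms.
Pipeline fill: first packet needs 4·t_tx to clear all hops; remaining 26 packets each add one t_tx.
Total = (4+27-1)·t_tx + 4·t_prop = 30·12.0548 + 4·120 = 841.6 ms.

841.6 ms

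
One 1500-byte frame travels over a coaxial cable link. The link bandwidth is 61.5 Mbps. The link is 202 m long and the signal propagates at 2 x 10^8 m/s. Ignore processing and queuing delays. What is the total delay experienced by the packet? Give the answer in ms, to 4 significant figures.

L = 1500 × 8 = 12000 bits.
Transmission delay = L/R = 12000 / 61500000 = 0.195122 ms.
Propagation delay = d/s = 202 m / 200000000 m/s = 0.00101 ms.
Total = 0.1961 ms.

0.1961 ms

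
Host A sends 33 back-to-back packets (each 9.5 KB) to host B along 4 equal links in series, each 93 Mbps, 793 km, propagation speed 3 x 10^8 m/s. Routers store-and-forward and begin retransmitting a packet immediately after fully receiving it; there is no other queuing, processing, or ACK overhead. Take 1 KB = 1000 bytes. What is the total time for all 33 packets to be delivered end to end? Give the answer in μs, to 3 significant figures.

40000 μs

Per-hop transmission t_tx = L/R = 76000/93000000 = 817.204 μs.
Per-hop propagation t_prop = 793000/300000000 = 2643.33 μs.
Pipeline fill: first packet needs 4·t_tx to clear all hops; remaining 32 packets each add one t_tx.
Total = (4+33-1)·t_tx + 4·t_prop = 36·817.204 + 4·2643.33 = 40000 μs.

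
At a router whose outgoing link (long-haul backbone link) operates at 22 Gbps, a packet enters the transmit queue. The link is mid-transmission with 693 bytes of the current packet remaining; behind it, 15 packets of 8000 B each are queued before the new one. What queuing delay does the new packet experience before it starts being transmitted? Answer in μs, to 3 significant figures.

Each queued packet: L/R = 64000/22000000000 = 2.90909 μs.
15 queued → 43.6364 μs.
Plus remaining 5544 bits of current packet: 0.252 μs.
Queuing delay = 43.9 μs.

43.9 μs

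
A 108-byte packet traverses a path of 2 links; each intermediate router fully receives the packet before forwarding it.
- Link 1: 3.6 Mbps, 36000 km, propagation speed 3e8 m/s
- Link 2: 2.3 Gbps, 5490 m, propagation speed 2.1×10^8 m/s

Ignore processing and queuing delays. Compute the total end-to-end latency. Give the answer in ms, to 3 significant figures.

L = 108 × 8 = 864 bits.
Transmission delays (L/R per hop): 0.24, 0.000375652 ms; sum = 0.240376 ms.
Propagation delays (d/s per hop): 120, 0.0261429 ms; sum = 120.026 ms.
End-to-end = 120 ms.

120 ms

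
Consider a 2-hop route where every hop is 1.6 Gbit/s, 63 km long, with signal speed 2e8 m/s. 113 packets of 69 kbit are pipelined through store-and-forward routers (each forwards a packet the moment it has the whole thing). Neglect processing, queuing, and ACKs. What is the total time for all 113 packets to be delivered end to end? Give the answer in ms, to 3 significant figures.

5.55 ms

Per-hop transmission t_tx = L/R = 69000/1600000000 = 0.043125 ms.
Per-hop propagation t_prop = 63000/200000000 = 0.315 ms.
Pipeline fill: first packet needs 2·t_tx to clear all hops; remaining 112 packets each add one t_tx.
Total = (2+113-1)·t_tx + 2·t_prop = 114·0.043125 + 2·0.315 = 5.55 ms.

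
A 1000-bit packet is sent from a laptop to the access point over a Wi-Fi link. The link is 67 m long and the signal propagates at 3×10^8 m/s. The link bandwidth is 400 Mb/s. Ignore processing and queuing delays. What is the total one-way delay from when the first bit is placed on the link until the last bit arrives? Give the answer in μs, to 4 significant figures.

Transmission delay = L/R = 1000 / 400000000 = 2.5 μs.
Propagation delay = d/s = 67 m / 300000000 m/s = 0.223333 μs.
Total = 2.723 μs.

2.723 μs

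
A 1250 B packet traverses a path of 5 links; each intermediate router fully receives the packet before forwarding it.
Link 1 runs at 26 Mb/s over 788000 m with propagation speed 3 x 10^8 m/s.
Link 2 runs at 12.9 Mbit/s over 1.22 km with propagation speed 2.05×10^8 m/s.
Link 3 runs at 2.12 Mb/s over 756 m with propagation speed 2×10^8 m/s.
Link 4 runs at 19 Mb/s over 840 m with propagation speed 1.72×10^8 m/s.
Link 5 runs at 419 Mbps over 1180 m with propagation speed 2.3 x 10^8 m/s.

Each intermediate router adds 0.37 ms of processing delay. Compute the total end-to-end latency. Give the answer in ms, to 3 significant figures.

L = 1250 × 8 = 10000 bits.
Transmission delays (L/R per hop): 0.384615, 0.775194, 4.71698, 0.526316, 0.0238663 ms; sum = 6.42697 ms.
Propagation delays (d/s per hop): 2.62667, 0.00595122, 0.00378, 0.00488372, 0.00513043 ms; sum = 2.64641 ms.
Processing at 4 router(s): 4 × 0.37 ms = 1.48 ms.
End-to-end = 10.6 ms.

10.6 ms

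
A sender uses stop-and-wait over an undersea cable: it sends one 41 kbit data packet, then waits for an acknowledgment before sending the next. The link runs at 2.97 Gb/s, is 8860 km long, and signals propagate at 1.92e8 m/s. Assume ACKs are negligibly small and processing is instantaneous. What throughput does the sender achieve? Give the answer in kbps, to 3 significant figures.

t_tx = L/R = 41000/2970000000 = 1.38047e-05 s.
t_prop = 8860000/192000000 = 0.0461458 s; RTT = 0.0922917 s.
Cycle = t_tx + RTT = 0.0923055 s.
Throughput = L / cycle = 41000 / 0.0923055 = 444 kbps.

444 kbps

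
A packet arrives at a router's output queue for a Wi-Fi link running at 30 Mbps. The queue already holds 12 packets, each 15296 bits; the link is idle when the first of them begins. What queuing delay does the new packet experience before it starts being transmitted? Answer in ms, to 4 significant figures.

Each queued packet: L/R = 15296/30000000 = 0.509867 ms.
12 queued → 6.1184 ms.
Queuing delay = 6.118 ms.

6.118 ms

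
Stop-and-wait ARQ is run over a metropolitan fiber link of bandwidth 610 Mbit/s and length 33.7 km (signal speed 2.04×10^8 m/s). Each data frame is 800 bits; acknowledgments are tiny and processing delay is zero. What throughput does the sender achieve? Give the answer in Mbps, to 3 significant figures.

2.41 Mbps

t_tx = L/R = 800/610000000 = 1.31148e-06 s.
t_prop = 33700/204000000 = 0.000165196 s; RTT = 0.000330392 s.
Cycle = t_tx + RTT = 0.000331704 s.
Throughput = L / cycle = 800 / 0.000331704 = 2.41 Mbps.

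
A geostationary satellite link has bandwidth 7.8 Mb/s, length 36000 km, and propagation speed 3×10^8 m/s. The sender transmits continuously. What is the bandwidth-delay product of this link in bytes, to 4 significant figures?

117000 bytes

Propagation delay = 36000000 / 300000000 = 0.12 s.
BDP = R × t_prop = 7800000 × 0.12 = 936000 bits.
In bytes: 936000/8 = 117000 bytes.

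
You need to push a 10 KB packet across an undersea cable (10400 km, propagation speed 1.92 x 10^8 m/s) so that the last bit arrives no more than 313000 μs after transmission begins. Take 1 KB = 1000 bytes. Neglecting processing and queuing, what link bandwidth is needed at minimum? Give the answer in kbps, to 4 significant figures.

309.1 kbps

L = 80000 bits.
Propagation delay = 10400000 / 192000000 = 54166.7 μs.
Transmission budget = 313000 − 54166.7 = 258833 μs.
R ≥ L / t_tx = 80000 bits / 0.258833 s = 309.1 kbps.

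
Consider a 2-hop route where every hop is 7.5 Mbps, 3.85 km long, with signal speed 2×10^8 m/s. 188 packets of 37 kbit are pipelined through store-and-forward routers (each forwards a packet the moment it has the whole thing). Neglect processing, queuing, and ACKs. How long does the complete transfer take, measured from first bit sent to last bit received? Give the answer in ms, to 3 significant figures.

932 ms

Per-hop transmission t_tx = L/R = 37000/7500000 = 4.93333 ms.
Per-hop propagation t_prop = 3850/200000000 = 0.01925 ms.
Pipeline fill: first packet needs 2·t_tx to clear all hops; remaining 187 packets each add one t_tx.
Total = (2+188-1)·t_tx + 2·t_prop = 189·4.93333 + 2·0.01925 = 932 ms.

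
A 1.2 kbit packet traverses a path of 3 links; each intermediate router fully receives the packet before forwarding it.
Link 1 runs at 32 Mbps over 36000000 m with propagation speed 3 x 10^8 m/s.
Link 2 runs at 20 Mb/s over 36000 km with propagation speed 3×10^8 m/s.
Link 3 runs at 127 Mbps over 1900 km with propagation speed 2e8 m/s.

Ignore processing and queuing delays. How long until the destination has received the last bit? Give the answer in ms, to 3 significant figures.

L = 1200 bits.
Transmission delays (L/R per hop): 0.0375, 0.06, 0.00944882 ms; sum = 0.106949 ms.
Propagation delays (d/s per hop): 120, 120, 9.5 ms; sum = 249.5 ms.
End-to-end = 250 ms.

250 ms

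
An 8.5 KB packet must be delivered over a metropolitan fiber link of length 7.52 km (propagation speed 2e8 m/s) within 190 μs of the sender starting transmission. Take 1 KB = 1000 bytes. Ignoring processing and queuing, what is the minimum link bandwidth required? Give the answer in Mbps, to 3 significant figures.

446 Mbps

L = 68000 bits.
Propagation delay = 7520 / 200000000 = 37.6 μs.
Transmission budget = 190 − 37.6 = 152.4 μs.
R ≥ L / t_tx = 68000 bits / 0.0001524 s = 446 Mbps.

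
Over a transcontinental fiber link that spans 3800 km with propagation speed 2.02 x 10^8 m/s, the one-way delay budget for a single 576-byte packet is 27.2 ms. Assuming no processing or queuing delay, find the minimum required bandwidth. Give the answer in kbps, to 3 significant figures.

L = 4608 bits.
Propagation delay = 3800000 / 202000000 = 18.8119 ms.
Transmission budget = 27.2 − 18.8119 = 8.38812 ms.
R ≥ L / t_tx = 4608 bits / 0.00838812 s = 549 kbps.

549 kbps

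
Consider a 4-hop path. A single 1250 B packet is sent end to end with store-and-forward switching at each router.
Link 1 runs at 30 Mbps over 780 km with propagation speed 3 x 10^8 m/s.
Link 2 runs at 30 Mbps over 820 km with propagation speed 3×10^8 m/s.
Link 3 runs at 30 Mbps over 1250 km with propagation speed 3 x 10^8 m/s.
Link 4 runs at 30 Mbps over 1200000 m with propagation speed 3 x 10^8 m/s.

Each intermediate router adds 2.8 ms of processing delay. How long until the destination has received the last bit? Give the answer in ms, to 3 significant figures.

L = 1250 × 8 = 10000 bits.
Transmission delay per hop = L/R = 10000/30000000 = 0.333333 ms; 4 hops → 1.33333 ms.
Propagation delays (d/s per hop): 2.6, 2.73333, 4.16667, 4 ms; sum = 13.5 ms.
Processing at 3 router(s): 3 × 2.8 ms = 8.4 ms.
End-to-end = 23.2 ms.

23.2 ms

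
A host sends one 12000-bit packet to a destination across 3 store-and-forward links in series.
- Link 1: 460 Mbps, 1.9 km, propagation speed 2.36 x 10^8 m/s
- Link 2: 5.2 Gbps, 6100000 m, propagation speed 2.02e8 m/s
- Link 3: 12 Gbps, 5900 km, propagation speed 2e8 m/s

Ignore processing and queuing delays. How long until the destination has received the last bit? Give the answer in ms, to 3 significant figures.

59.7 ms

Transmission delays (L/R per hop): 0.026087, 0.00230769, 0.001 ms; sum = 0.0293946 ms.
Propagation delays (d/s per hop): 0.00805085, 30.198, 29.5 ms; sum = 59.7061 ms.
End-to-end = 59.7 ms.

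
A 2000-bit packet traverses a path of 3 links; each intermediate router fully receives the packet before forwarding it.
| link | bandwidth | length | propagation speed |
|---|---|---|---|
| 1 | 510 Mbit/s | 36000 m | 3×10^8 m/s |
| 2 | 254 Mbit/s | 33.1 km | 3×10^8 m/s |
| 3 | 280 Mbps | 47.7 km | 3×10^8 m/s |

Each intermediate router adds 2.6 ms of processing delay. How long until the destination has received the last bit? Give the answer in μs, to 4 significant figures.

Transmission delays (L/R per hop): 3.92157, 7.87402, 7.14286 μs; sum = 18.9384 μs.
Propagation delays (d/s per hop): 120, 110.333, 159 μs; sum = 389.333 μs.
Processing at 2 router(s): 2 × 2.6 ms = 5200 μs.
End-to-end = 5608 μs.

5608 μs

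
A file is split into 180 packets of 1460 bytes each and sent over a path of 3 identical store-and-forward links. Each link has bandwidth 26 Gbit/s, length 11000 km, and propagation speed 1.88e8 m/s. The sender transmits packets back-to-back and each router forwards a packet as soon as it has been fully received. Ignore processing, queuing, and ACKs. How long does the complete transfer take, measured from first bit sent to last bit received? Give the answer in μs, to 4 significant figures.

Per-hop transmission t_tx = L/R = 11680/26000000000 = 0.449231 μs.
Per-hop propagation t_prop = 11000000/188000000 = 58510.6 μs.
Pipeline fill: first packet needs 3·t_tx to clear all hops; remaining 179 packets each add one t_tx.
Total = (3+180-1)·t_tx + 3·t_prop = 182·0.449231 + 3·58510.6 = 175600 μs.

175600 μs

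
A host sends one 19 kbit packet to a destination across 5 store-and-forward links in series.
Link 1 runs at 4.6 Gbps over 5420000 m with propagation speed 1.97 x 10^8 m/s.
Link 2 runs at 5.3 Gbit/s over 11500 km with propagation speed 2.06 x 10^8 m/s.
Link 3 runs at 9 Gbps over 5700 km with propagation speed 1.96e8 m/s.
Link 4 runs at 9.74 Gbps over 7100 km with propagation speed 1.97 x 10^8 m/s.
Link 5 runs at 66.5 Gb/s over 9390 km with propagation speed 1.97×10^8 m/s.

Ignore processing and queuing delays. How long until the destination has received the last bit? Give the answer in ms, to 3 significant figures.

196 ms

L = 19000 bits.
Transmission delays (L/R per hop): 0.00413043, 0.00358491, 0.00211111, 0.00195072, 0.000285714 ms; sum = 0.0120629 ms.
Propagation delays (d/s per hop): 27.5127, 55.8252, 29.0816, 36.0406, 47.665 ms; sum = 196.125 ms.
End-to-end = 196 ms.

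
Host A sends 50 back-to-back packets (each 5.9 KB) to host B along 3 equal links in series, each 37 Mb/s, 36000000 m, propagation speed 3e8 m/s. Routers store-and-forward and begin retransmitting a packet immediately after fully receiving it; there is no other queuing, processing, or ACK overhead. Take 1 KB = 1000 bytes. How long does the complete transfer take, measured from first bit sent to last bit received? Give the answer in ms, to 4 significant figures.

Per-hop transmission t_tx = L/R = 47200/37000000 = 1.27568 ms.
Per-hop propagation t_prop = 36000000/300000000 = 120 ms.
Pipeline fill: first packet needs 3·t_tx to clear all hops; remaining 49 packets each add one t_tx.
Total = (3+50-1)·t_tx + 3·t_prop = 52·1.27568 + 3·120 = 426.3 ms.

426.3 ms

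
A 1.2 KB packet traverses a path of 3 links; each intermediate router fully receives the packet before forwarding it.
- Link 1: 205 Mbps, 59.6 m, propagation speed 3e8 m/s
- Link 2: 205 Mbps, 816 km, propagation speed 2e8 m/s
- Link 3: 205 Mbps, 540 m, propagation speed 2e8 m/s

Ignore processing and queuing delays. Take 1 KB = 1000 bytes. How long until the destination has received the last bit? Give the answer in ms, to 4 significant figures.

L = 9600 bits.
Transmission delay per hop = L/R = 9600/205000000 = 0.0468293 ms; 3 hops → 0.140488 ms.
Propagation delays (d/s per hop): 0.000198667, 4.08, 0.0027 ms; sum = 4.0829 ms.
End-to-end = 4.223 ms.

4.223 ms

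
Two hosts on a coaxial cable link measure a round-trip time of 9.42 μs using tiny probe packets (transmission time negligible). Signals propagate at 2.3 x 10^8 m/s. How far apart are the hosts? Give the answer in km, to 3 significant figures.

1.08 km

One-way propagation = RTT/2 = 4.71 μs.
d = s × t = 2.3e+08 × 4.71e-06 = 1.08 km.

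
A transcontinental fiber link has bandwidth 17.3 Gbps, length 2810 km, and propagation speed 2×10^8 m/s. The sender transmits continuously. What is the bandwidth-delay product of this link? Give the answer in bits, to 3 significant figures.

243000000 bits

Propagation delay = 2810000 / 200000000 = 0.01405 s.
BDP = R × t_prop = 17300000000 × 0.01405 = 243065000 bits.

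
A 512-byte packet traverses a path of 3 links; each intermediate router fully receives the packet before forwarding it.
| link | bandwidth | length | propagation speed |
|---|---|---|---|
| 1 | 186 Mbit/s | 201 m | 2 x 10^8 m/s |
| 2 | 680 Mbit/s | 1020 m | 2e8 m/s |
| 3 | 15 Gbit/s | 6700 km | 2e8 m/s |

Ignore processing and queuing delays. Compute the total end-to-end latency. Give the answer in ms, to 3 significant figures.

L = 512 × 8 = 4096 bits.
Transmission delays (L/R per hop): 0.0220215, 0.00602353, 0.000273067 ms; sum = 0.0283181 ms.
Propagation delays (d/s per hop): 0.001005, 0.0051, 33.5 ms; sum = 33.5061 ms.
End-to-end = 33.5 ms.

33.5 ms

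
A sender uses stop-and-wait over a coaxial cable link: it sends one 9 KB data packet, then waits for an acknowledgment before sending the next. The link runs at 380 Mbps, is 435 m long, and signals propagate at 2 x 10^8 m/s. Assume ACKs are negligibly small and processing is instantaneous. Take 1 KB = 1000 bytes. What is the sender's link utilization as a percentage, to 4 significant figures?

t_tx = L/R = 72000/380000000 = 0.000189474 s.
t_prop = 435/200000000 = 2.175e-06 s; RTT = 4.35e-06 s.
Cycle = t_tx + RTT = 0.000193824 s.
Utilization = t_tx / cycle = 0.000189474/0.000193824 = 97.76 %.

97.76 %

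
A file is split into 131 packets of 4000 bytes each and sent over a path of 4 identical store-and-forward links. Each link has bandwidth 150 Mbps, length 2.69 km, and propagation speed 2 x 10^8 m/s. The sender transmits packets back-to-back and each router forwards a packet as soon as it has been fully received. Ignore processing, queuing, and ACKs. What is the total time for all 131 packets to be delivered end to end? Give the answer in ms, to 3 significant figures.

Per-hop transmission t_tx = L/R = 32000/150000000 = 0.213333 ms.
Per-hop propagation t_prop = 2690/200000000 = 0.01345 ms.
Pipeline fill: first packet needs 4·t_tx to clear all hops; remaining 130 packets each add one t_tx.
Total = (4+131-1)·t_tx + 4·t_prop = 134·0.213333 + 4·0.01345 = 28.6 ms.

28.6 ms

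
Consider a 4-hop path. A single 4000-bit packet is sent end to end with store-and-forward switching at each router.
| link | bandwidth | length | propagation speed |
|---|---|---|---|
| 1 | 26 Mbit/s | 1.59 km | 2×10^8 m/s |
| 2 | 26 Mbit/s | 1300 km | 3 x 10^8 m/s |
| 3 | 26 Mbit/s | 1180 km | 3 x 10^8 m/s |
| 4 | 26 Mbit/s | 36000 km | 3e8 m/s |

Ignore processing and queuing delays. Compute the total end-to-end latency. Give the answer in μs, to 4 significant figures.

Transmission delay per hop = L/R = 4000/26000000 = 153.846 μs; 4 hops → 615.385 μs.
Propagation delays (d/s per hop): 7.95, 4333.33, 3933.33, 120000 μs; sum = 128275 μs.
End-to-end = 128900 μs.

128900 μs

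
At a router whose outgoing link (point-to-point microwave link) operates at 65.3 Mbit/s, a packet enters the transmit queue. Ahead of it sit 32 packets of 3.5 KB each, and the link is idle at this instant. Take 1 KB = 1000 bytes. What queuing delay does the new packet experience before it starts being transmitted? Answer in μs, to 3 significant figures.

13700 μs

Each queued packet: L/R = 28000/65300000 = 428.79 μs.
32 queued → 13721.3 μs.
Queuing delay = 13700 μs.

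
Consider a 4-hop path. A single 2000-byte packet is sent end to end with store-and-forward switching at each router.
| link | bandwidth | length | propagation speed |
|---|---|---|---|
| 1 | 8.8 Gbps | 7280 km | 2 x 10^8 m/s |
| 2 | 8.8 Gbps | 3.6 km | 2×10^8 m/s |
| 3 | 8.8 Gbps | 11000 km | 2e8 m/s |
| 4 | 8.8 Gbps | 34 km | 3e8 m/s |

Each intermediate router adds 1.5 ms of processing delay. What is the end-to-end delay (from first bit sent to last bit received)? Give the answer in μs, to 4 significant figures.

L = 2000 × 8 = 16000 bits.
Transmission delay per hop = L/R = 16000/8800000000 = 1.81818 μs; 4 hops → 7.27273 μs.
Propagation delays (d/s per hop): 36400, 18, 55000, 113.333 μs; sum = 91531.3 μs.
Processing at 3 router(s): 3 × 1.5 ms = 4500 μs.
End-to-end = 96040 μs.

96040 μs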